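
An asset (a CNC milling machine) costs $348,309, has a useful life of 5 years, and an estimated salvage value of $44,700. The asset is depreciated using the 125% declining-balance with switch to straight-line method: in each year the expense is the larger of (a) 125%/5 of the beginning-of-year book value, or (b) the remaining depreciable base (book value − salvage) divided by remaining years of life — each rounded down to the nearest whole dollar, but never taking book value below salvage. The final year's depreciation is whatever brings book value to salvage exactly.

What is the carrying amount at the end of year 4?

Depreciable base = $348,309 − $44,700 = $303,609.
Year 1: DB = ⌊$348,309 × 125%/5⌋ = $87,077; SL = ⌊$303,609/5⌋ = $60,721 → take DB $87,077. Book value $261,232.
Year 2: DB = ⌊$261,232 × 125%/5⌋ = $65,308; SL = ⌊$216,532/4⌋ = $54,133 → take DB $65,308. Book value $195,924.
Year 3: DB = ⌊$195,924 × 125%/5⌋ = $48,981; SL = ⌊$151,224/3⌋ = $50,408 → take SL $50,408. Book value $145,516.
Year 4: DB = ⌊$145,516 × 125%/5⌋ = $36,379; SL = ⌊$100,816/2⌋ = $50,408 → take SL $50,408. Book value $95,108.

$95,108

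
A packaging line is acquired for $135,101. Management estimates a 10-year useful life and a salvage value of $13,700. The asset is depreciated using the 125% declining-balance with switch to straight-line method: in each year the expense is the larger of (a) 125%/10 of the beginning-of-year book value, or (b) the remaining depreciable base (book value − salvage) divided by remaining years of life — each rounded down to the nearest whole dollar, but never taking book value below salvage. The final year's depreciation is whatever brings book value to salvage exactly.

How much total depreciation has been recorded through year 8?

$99,569

Depreciable base = $135,101 − $13,700 = $121,401.
Year 1: DB = ⌊$135,101 × 125%/10⌋ = $16,887; SL = ⌊$121,401/10⌋ = $12,140 → take DB $16,887. Book value $118,214.
Year 2: DB = ⌊$118,214 × 125%/10⌋ = $14,776; SL = ⌊$104,514/9⌋ = $11,612 → take DB $14,776. Book value $103,438.
Year 3: DB = ⌊$103,438 × 125%/10⌋ = $12,929; SL = ⌊$89,738/8⌋ = $11,217 → take DB $12,929. Book value $90,509.
Year 4: DB = ⌊$90,509 × 125%/10⌋ = $11,313; SL = ⌊$76,809/7⌋ = $10,972 → take DB $11,313. Book value $79,196.
Year 5: DB = ⌊$79,196 × 125%/10⌋ = $9,899; SL = ⌊$65,496/6⌋ = $10,916 → take SL $10,916. Book value $68,280.
Year 6: DB = ⌊$68,280 × 125%/10⌋ = $8,535; SL = ⌊$54,580/5⌋ = $10,916 → take SL $10,916. Book value $57,364.
Year 7: DB = ⌊$57,364 × 125%/10⌋ = $7,170; SL = ⌊$43,664/4⌋ = $10,916 → take SL $10,916. Book value $46,448.
Year 8: DB = ⌊$46,448 × 125%/10⌋ = $5,806; SL = ⌊$32,748/3⌋ = $10,916 → take SL $10,916. Book value $35,532.
Accumulated through year 8 = $135,101 − $35,532 = $99,569.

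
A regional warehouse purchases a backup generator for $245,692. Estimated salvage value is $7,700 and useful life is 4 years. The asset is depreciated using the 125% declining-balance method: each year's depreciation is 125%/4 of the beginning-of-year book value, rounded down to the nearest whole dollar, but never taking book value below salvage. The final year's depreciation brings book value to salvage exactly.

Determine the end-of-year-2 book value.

$116,129

Depreciable base = $245,692 − $7,700 = $237,992.
Year 1: ⌊$245,692 × 125%/4⌋ = $76,778. Book value $168,914.
Year 2: ⌊$168,914 × 125%/4⌋ = $52,785. Book value $116,129.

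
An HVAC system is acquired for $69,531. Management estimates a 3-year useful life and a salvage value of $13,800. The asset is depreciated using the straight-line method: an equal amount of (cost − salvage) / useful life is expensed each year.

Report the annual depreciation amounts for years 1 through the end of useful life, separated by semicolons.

Depreciable base = $69,531 − $13,800 = $55,731.
Annual expense = $55,731 / 3 = $18,577.
End of year 1: book value $50,954.
End of year 2: book value $32,377.
End of year 3: book value $13,800.

$18,577; $18,577; $18,577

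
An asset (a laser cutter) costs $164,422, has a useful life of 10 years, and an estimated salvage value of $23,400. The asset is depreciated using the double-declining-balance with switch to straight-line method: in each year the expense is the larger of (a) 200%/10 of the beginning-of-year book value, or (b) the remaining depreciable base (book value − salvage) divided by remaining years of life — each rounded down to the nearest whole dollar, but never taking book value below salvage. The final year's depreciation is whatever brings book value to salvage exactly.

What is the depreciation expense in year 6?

$10,775

Depreciable base = $164,422 − $23,400 = $141,022.
Year 1: DB = ⌊$164,422 × 200%/10⌋ = $32,884; SL = ⌊$141,022/10⌋ = $14,102 → take DB $32,884. Book value $131,538.
Year 2: DB = ⌊$131,538 × 200%/10⌋ = $26,307; SL = ⌊$108,138/9⌋ = $12,015 → take DB $26,307. Book value $105,231.
Year 3: DB = ⌊$105,231 × 200%/10⌋ = $21,046; SL = ⌊$81,831/8⌋ = $10,228 → take DB $21,046. Book value $84,185.
Year 4: DB = ⌊$84,185 × 200%/10⌋ = $16,837; SL = ⌊$60,785/7⌋ = $8,683 → take DB $16,837. Book value $67,348.
Year 5: DB = ⌊$67,348 × 200%/10⌋ = $13,469; SL = ⌊$43,948/6⌋ = $7,324 → take DB $13,469. Book value $53,879.
Year 6: DB = ⌊$53,879 × 200%/10⌋ = $10,775; SL = ⌊$30,479/5⌋ = $6,095 → take DB $10,775. Book value $43,104.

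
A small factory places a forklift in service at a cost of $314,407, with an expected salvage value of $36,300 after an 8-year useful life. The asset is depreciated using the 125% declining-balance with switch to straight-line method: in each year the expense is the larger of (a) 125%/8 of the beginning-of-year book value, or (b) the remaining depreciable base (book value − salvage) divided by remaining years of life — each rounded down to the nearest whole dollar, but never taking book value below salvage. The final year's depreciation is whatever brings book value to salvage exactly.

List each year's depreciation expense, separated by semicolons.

Depreciable base = $314,407 − $36,300 = $278,107.
Year 1: DB = ⌊$314,407 × 125%/8⌋ = $49,126; SL = ⌊$278,107/8⌋ = $34,763 → take DB $49,126. Book value $265,281.
Year 2: DB = ⌊$265,281 × 125%/8⌋ = $41,450; SL = ⌊$228,981/7⌋ = $32,711 → take DB $41,450. Book value $223,831.
Year 3: DB = ⌊$223,831 × 125%/8⌋ = $34,973; SL = ⌊$187,531/6⌋ = $31,255 → take DB $34,973. Book value $188,858.
Year 4: DB = ⌊$188,858 × 125%/8⌋ = $29,509; SL = ⌊$152,558/5⌋ = $30,511 → take SL $30,511. Book value $158,347.
Year 5: DB = ⌊$158,347 × 125%/8⌋ = $24,741; SL = ⌊$122,047/4⌋ = $30,511 → take SL $30,511. Book value $127,836.
Year 6: DB = ⌊$127,836 × 125%/8⌋ = $19,974; SL = ⌊$91,536/3⌋ = $30,512 → take SL $30,512. Book value $97,324.
Year 7: DB = ⌊$97,324 × 125%/8⌋ = $15,206; SL = ⌊$61,024/2⌋ = $30,512 → take SL $30,512. Book value $66,812.
Year 8 (final): $66,812 − $36,300 = $30,512. Book value $36,300.

$49,126; $41,450; $34,973; $30,511; $30,511; $30,512; $30,512; $30,512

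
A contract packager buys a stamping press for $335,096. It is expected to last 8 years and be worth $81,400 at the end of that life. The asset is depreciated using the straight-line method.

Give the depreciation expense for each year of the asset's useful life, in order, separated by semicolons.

Depreciable base = $335,096 − $81,400 = $253,696.
Annual expense = $253,696 / 8 = $31,712.
End of year 1: book value $303,384.
End of year 2: book value $271,672.
End of year 3: book value $239,960.
End of year 4: book value $208,248.
End of year 5: book value $176,536.
End of year 6: book value $144,824.
End of year 7: book value $113,112.
End of year 8: book value $81,400.

$31,712; $31,712; $31,712; $31,712; $31,712; $31,712; $31,712; $31,712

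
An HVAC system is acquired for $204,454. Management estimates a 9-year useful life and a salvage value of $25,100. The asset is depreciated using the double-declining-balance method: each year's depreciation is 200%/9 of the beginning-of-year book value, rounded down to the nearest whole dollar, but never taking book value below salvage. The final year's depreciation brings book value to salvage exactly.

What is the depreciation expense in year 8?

$7,823

Depreciable base = $204,454 − $25,100 = $179,354.
Year 1: ⌊$204,454 × 200%/9⌋ = $45,434. Book value $159,020.
Year 2: ⌊$159,020 × 200%/9⌋ = $35,337. Book value $123,683.
Year 3: ⌊$123,683 × 200%/9⌋ = $27,485. Book value $96,198.
Year 4: ⌊$96,198 × 200%/9⌋ = $21,377. Book value $74,821.
Year 5: ⌊$74,821 × 200%/9⌋ = $16,626. Book value $58,195.
Year 6: ⌊$58,195 × 200%/9⌋ = $12,932. Book value $45,263.
Year 7: ⌊$45,263 × 200%/9⌋ = $10,058. Book value $35,205.
Year 8: ⌊$35,205 × 200%/9⌋ = $7,823. Book value $27,382.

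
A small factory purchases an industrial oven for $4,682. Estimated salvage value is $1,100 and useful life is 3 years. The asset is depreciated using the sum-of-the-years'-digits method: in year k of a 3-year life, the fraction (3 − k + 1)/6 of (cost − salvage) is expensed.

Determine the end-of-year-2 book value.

$1,697

Depreciable base = $4,682 − $1,100 = $3,582.
Sum of the years' digits = 3+2+1 = 6.
Year 1: $3,582 × 3/6 = $1,791. Book value $2,891.
Year 2: $3,582 × 2/6 = $1,194. Book value $1,697.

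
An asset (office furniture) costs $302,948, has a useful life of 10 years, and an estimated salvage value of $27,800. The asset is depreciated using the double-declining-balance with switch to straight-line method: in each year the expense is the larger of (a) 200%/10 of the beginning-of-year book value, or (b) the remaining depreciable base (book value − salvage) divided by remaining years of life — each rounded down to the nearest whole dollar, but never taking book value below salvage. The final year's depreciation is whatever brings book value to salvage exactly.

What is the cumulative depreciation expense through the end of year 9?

Depreciable base = $302,948 − $27,800 = $275,148.
Year 1: DB = ⌊$302,948 × 200%/10⌋ = $60,589; SL = ⌊$275,148/10⌋ = $27,514 → take DB $60,589. Book value $242,359.
Year 2: DB = ⌊$242,359 × 200%/10⌋ = $48,471; SL = ⌊$214,559/9⌋ = $23,839 → take DB $48,471. Book value $193,888.
Year 3: DB = ⌊$193,888 × 200%/10⌋ = $38,777; SL = ⌊$166,088/8⌋ = $20,761 → take DB $38,777. Book value $155,111.
Year 4: DB = ⌊$155,111 × 200%/10⌋ = $31,022; SL = ⌊$127,311/7⌋ = $18,187 → take DB $31,022. Book value $124,089.
Year 5: DB = ⌊$124,089 × 200%/10⌋ = $24,817; SL = ⌊$96,289/6⌋ = $16,048 → take DB $24,817. Book value $99,272.
Year 6: DB = ⌊$99,272 × 200%/10⌋ = $19,854; SL = ⌊$71,472/5⌋ = $14,294 → take DB $19,854. Book value $79,418.
Year 7: DB = ⌊$79,418 × 200%/10⌋ = $15,883; SL = ⌊$51,618/4⌋ = $12,904 → take DB $15,883. Book value $63,535.
Year 8: DB = ⌊$63,535 × 200%/10⌋ = $12,707; SL = ⌊$35,735/3⌋ = $11,911 → take DB $12,707. Book value $50,828.
Year 9: DB = ⌊$50,828 × 200%/10⌋ = $10,165; SL = ⌊$23,028/2⌋ = $11,514 → take SL $11,514. Book value $39,314.
Accumulated through year 9 = $302,948 − $39,314 = $263,634.

$263,634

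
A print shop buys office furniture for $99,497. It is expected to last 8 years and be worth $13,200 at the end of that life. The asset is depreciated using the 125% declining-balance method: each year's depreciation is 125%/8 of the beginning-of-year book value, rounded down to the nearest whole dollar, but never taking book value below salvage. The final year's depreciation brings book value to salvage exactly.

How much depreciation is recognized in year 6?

$6,648

Depreciable base = $99,497 − $13,200 = $86,297.
Year 1: ⌊$99,497 × 125%/8⌋ = $15,546. Book value $83,951.
Year 2: ⌊$83,951 × 125%/8⌋ = $13,117. Book value $70,834.
Year 3: ⌊$70,834 × 125%/8⌋ = $11,067. Book value $59,767.
Year 4: ⌊$59,767 × 125%/8⌋ = $9,338. Book value $50,429.
Year 5: ⌊$50,429 × 125%/8⌋ = $7,879. Book value $42,550.
Year 6: ⌊$42,550 × 125%/8⌋ = $6,648. Book value $35,902.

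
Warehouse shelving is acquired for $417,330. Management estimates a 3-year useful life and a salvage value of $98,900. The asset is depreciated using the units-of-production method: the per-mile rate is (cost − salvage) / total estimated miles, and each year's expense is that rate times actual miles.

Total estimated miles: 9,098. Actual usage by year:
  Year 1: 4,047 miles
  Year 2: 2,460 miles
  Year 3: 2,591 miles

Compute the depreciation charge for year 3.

Depreciable base = $417,330 − $98,900 = $318,430.
Rate = $318,430 / 9,098 miles = $35 per mile.
Year 1: 4,047 × $35 = $141,645. Book value $275,685.
Year 2: 2,460 × $35 = $86,100. Book value $189,585.
Year 3: 2,591 × $35 = $90,685. Book value $98,900.

$90,685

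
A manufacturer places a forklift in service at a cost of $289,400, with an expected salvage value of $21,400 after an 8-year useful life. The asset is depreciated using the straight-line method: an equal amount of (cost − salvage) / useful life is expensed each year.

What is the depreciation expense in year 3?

Depreciable base = $289,400 − $21,400 = $268,000.
Annual expense = $268,000 / 8 = $33,500.

$33,500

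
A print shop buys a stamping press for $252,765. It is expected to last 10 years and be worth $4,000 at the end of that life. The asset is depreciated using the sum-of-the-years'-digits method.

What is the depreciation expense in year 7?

$18,092

Depreciable base = $252,765 − $4,000 = $248,765.
Sum of the years' digits = 10+9+8+7+6+5+4+3+2+1 = 55.
Year 1: $248,765 × 10/55 = $45,230. Book value $207,535.
Year 2: $248,765 × 9/55 = $40,707. Book value $166,828.
Year 3: $248,765 × 8/55 = $36,184. Book value $130,644.
Year 4: $248,765 × 7/55 = $31,661. Book value $98,983.
Year 5: $248,765 × 6/55 = $27,138. Book value $71,845.
Year 6: $248,765 × 5/55 = $22,615. Book value $49,230.
Year 7: $248,765 × 4/55 = $18,092. Book value $31,138.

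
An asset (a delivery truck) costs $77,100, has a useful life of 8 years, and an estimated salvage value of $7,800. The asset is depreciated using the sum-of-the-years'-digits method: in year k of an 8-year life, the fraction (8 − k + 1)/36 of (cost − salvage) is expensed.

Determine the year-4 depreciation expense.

Depreciable base = $77,100 − $7,800 = $69,300.
Sum of the years' digits = 8+7+6+5+4+3+2+1 = 36.
Year 1: $69,300 × 8/36 = $15,400. Book value $61,700.
Year 2: $69,300 × 7/36 = $13,475. Book value $48,225.
Year 3: $69,300 × 6/36 = $11,550. Book value $36,675.
Year 4: $69,300 × 5/36 = $9,625. Book value $27,050.

$9,625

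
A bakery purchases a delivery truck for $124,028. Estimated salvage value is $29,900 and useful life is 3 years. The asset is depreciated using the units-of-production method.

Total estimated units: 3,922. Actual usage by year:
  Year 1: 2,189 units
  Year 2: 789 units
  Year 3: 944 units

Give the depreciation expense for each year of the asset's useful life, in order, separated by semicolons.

Depreciable base = $124,028 − $29,900 = $94,128.
Rate = $94,128 / 3,922 units = $24 per unit.
Year 1: 2,189 × $24 = $52,536. Book value $71,492.
Year 2: 789 × $24 = $18,936. Book value $52,556.
Year 3: 944 × $24 = $22,656. Book value $29,900.

$52,536; $18,936; $22,656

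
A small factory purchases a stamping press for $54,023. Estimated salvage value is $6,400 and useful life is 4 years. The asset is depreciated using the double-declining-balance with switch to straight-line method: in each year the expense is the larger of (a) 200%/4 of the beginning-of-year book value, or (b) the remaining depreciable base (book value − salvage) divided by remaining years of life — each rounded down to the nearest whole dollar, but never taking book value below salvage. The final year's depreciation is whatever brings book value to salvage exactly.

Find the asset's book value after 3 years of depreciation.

Depreciable base = $54,023 − $6,400 = $47,623.
Year 1: DB = ⌊$54,023 × 200%/4⌋ = $27,011; SL = ⌊$47,623/4⌋ = $11,905 → take DB $27,011. Book value $27,012.
Year 2: DB = ⌊$27,012 × 200%/4⌋ = $13,506; SL = ⌊$20,612/3⌋ = $6,870 → take DB $13,506. Book value $13,506.
Year 3: DB = ⌊$13,506 × 200%/4⌋ = $6,753; SL = ⌊$7,106/2⌋ = $3,553 → take DB $6,753. Book value $6,753.

$6,753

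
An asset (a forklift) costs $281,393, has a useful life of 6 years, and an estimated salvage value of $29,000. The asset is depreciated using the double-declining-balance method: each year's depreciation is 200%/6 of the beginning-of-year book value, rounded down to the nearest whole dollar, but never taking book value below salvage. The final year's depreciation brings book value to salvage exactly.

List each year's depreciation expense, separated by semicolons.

Depreciable base = $281,393 − $29,000 = $252,393.
Year 1: ⌊$281,393 × 200%/6⌋ = $93,797. Book value $187,596.
Year 2: ⌊$187,596 × 200%/6⌋ = $62,532. Book value $125,064.
Year 3: ⌊$125,064 × 200%/6⌋ = $41,688. Book value $83,376.
Year 4: ⌊$83,376 × 200%/6⌋ = $27,792. Book value $55,584.
Year 5: ⌊$55,584 × 200%/6⌋ = $18,528. Book value $37,056.
Year 6 (final): $37,056 − $29,000 = $8,056. Book value $29,000.

$93,797; $62,532; $41,688; $27,792; $18,528; $8,056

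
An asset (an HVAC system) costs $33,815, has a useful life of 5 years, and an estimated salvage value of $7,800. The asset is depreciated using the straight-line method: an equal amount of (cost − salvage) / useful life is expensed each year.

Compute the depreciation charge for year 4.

$5,203

Depreciable base = $33,815 − $7,800 = $26,015.
Annual expense = $26,015 / 5 = $5,203.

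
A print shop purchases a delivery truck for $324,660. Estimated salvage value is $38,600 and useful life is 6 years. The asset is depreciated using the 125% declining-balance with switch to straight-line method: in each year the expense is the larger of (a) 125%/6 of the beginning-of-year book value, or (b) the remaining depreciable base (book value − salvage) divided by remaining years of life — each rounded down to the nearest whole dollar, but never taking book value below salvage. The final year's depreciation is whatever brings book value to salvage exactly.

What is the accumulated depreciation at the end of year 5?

$245,231

Depreciable base = $324,660 − $38,600 = $286,060.
Year 1: DB = ⌊$324,660 × 125%/6⌋ = $67,637; SL = ⌊$286,060/6⌋ = $47,676 → take DB $67,637. Book value $257,023.
Year 2: DB = ⌊$257,023 × 125%/6⌋ = $53,546; SL = ⌊$218,423/5⌋ = $43,684 → take DB $53,546. Book value $203,477.
Year 3: DB = ⌊$203,477 × 125%/6⌋ = $42,391; SL = ⌊$164,877/4⌋ = $41,219 → take DB $42,391. Book value $161,086.
Year 4: DB = ⌊$161,086 × 125%/6⌋ = $33,559; SL = ⌊$122,486/3⌋ = $40,828 → take SL $40,828. Book value $120,258.
Year 5: DB = ⌊$120,258 × 125%/6⌋ = $25,053; SL = ⌊$81,658/2⌋ = $40,829 → take SL $40,829. Book value $79,429.
Accumulated through year 5 = $324,660 − $79,429 = $245,231.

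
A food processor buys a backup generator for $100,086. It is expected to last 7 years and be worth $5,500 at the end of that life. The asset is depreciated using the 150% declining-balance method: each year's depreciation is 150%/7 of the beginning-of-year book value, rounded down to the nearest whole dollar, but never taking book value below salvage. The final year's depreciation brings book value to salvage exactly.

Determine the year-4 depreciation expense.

$10,403

Depreciable base = $100,086 − $5,500 = $94,586.
Year 1: ⌊$100,086 × 150%/7⌋ = $21,447. Book value $78,639.
Year 2: ⌊$78,639 × 150%/7⌋ = $16,851. Book value $61,788.
Year 3: ⌊$61,788 × 150%/7⌋ = $13,240. Book value $48,548.
Year 4: ⌊$48,548 × 150%/7⌋ = $10,403. Book value $38,145.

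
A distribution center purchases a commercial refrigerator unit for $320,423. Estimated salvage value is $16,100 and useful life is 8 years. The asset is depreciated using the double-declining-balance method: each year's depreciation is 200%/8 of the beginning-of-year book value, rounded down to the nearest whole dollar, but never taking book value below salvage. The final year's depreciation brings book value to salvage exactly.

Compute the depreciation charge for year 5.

$25,346

Depreciable base = $320,423 − $16,100 = $304,323.
Year 1: ⌊$320,423 × 200%/8⌋ = $80,105. Book value $240,318.
Year 2: ⌊$240,318 × 200%/8⌋ = $60,079. Book value $180,239.
Year 3: ⌊$180,239 × 200%/8⌋ = $45,059. Book value $135,180.
Year 4: ⌊$135,180 × 200%/8⌋ = $33,795. Book value $101,385.
Year 5: ⌊$101,385 × 200%/8⌋ = $25,346. Book value $76,039.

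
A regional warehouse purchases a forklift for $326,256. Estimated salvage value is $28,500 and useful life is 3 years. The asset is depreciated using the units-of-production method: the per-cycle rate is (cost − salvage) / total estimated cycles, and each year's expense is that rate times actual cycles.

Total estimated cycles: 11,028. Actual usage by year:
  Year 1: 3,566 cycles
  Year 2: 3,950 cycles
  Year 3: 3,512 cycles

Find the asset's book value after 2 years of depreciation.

$123,324

Depreciable base = $326,256 − $28,500 = $297,756.
Rate = $297,756 / 11,028 cycles = $27 per cycle.
Year 1: 3,566 × $27 = $96,282. Book value $229,974.
Year 2: 3,950 × $27 = $106,650. Book value $123,324.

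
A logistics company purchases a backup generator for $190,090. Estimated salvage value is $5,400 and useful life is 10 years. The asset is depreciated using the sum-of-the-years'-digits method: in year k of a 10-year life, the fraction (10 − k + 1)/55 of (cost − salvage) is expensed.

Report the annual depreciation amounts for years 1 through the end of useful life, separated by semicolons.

$33,580; $30,222; $26,864; $23,506; $20,148; $16,790; $13,432; $10,074; $6,716; $3,358

Depreciable base = $190,090 − $5,400 = $184,690.
Sum of the years' digits = 10+9+8+7+6+5+4+3+2+1 = 55.
Year 1: $184,690 × 10/55 = $33,580. Book value $156,510.
Year 2: $184,690 × 9/55 = $30,222. Book value $126,288.
Year 3: $184,690 × 8/55 = $26,864. Book value $99,424.
Year 4: $184,690 × 7/55 = $23,506. Book value $75,918.
Year 5: $184,690 × 6/55 = $20,148. Book value $55,770.
Year 6: $184,690 × 5/55 = $16,790. Book value $38,980.
Year 7: $184,690 × 4/55 = $13,432. Book value $25,548.
Year 8: $184,690 × 3/55 = $10,074. Book value $15,474.
Year 9: $184,690 × 2/55 = $6,716. Book value $8,758.
Year 10: $184,690 × 1/55 = $3,358. Book value $5,400.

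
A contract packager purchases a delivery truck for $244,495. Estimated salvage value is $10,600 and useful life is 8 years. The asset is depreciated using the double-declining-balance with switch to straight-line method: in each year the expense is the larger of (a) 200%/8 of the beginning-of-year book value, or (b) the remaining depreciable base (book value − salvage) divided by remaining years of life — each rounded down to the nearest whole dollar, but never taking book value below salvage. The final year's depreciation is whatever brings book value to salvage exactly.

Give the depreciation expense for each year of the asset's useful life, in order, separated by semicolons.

$61,123; $45,843; $34,382; $25,786; $19,340; $15,807; $15,807; $15,807

Depreciable base = $244,495 − $10,600 = $233,895.
Year 1: DB = ⌊$244,495 × 200%/8⌋ = $61,123; SL = ⌊$233,895/8⌋ = $29,236 → take DB $61,123. Book value $183,372.
Year 2: DB = ⌊$183,372 × 200%/8⌋ = $45,843; SL = ⌊$172,772/7⌋ = $24,681 → take DB $45,843. Book value $137,529.
Year 3: DB = ⌊$137,529 × 200%/8⌋ = $34,382; SL = ⌊$126,929/6⌋ = $21,154 → take DB $34,382. Book value $103,147.
Year 4: DB = ⌊$103,147 × 200%/8⌋ = $25,786; SL = ⌊$92,547/5⌋ = $18,509 → take DB $25,786. Book value $77,361.
Year 5: DB = ⌊$77,361 × 200%/8⌋ = $19,340; SL = ⌊$66,761/4⌋ = $16,690 → take DB $19,340. Book value $58,021.
Year 6: DB = ⌊$58,021 × 200%/8⌋ = $14,505; SL = ⌊$47,421/3⌋ = $15,807 → take SL $15,807. Book value $42,214.
Year 7: DB = ⌊$42,214 × 200%/8⌋ = $10,553; SL = ⌊$31,614/2⌋ = $15,807 → take SL $15,807. Book value $26,407.
Year 8 (final): $26,407 − $10,600 = $15,807. Book value $10,600.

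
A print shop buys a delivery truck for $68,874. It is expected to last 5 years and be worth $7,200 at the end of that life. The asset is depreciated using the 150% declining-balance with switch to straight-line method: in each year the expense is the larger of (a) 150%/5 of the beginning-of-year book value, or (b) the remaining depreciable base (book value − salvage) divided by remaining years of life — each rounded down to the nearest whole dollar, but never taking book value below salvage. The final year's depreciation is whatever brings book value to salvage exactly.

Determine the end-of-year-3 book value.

Depreciable base = $68,874 − $7,200 = $61,674.
Year 1: DB = ⌊$68,874 × 150%/5⌋ = $20,662; SL = ⌊$61,674/5⌋ = $12,334 → take DB $20,662. Book value $48,212.
Year 2: DB = ⌊$48,212 × 150%/5⌋ = $14,463; SL = ⌊$41,012/4⌋ = $10,253 → take DB $14,463. Book value $33,749.
Year 3: DB = ⌊$33,749 × 150%/5⌋ = $10,124; SL = ⌊$26,549/3⌋ = $8,849 → take DB $10,124. Book value $23,625.

$23,625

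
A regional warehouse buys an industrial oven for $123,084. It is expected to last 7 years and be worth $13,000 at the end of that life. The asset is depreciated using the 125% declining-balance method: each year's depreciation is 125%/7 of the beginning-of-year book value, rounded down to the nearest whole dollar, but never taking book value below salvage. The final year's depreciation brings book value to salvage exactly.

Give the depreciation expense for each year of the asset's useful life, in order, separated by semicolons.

$21,979; $18,054; $14,830; $12,182; $10,006; $8,220; $24,813

Depreciable base = $123,084 − $13,000 = $110,084.
Year 1: ⌊$123,084 × 125%/7⌋ = $21,979. Book value $101,105.
Year 2: ⌊$101,105 × 125%/7⌋ = $18,054. Book value $83,051.
Year 3: ⌊$83,051 × 125%/7⌋ = $14,830. Book value $68,221.
Year 4: ⌊$68,221 × 125%/7⌋ = $12,182. Book value $56,039.
Year 5: ⌊$56,039 × 125%/7⌋ = $10,006. Book value $46,033.
Year 6: ⌊$46,033 × 125%/7⌋ = $8,220. Book value $37,813.
Year 7 (final): $37,813 − $13,000 = $24,813. Book value $13,000.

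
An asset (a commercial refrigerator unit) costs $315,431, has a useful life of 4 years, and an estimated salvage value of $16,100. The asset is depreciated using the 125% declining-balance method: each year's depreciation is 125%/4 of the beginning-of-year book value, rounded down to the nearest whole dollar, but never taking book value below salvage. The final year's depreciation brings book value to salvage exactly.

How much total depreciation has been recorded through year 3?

Depreciable base = $315,431 − $16,100 = $299,331.
Year 1: ⌊$315,431 × 125%/4⌋ = $98,572. Book value $216,859.
Year 2: ⌊$216,859 × 125%/4⌋ = $67,768. Book value $149,091.
Year 3: ⌊$149,091 × 125%/4⌋ = $46,590. Book value $102,501.
Accumulated through year 3 = $315,431 − $102,501 = $212,930.

$212,930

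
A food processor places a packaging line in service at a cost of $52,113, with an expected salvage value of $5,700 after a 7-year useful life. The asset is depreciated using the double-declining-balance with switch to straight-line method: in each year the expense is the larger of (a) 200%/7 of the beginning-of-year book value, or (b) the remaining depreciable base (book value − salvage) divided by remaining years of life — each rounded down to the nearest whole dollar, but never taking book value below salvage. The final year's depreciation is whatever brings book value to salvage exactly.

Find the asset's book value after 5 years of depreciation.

$9,691

Depreciable base = $52,113 − $5,700 = $46,413.
Year 1: DB = ⌊$52,113 × 200%/7⌋ = $14,889; SL = ⌊$46,413/7⌋ = $6,630 → take DB $14,889. Book value $37,224.
Year 2: DB = ⌊$37,224 × 200%/7⌋ = $10,635; SL = ⌊$31,524/6⌋ = $5,254 → take DB $10,635. Book value $26,589.
Year 3: DB = ⌊$26,589 × 200%/7⌋ = $7,596; SL = ⌊$20,889/5⌋ = $4,177 → take DB $7,596. Book value $18,993.
Year 4: DB = ⌊$18,993 × 200%/7⌋ = $5,426; SL = ⌊$13,293/4⌋ = $3,323 → take DB $5,426. Book value $13,567.
Year 5: DB = ⌊$13,567 × 200%/7⌋ = $3,876; SL = ⌊$7,867/3⌋ = $2,622 → take DB $3,876. Book value $9,691.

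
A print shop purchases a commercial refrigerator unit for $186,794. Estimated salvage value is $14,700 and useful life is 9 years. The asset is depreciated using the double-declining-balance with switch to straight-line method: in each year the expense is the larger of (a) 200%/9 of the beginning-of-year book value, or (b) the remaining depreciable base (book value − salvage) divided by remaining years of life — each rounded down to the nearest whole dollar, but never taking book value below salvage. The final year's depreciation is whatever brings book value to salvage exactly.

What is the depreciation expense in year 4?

Depreciable base = $186,794 − $14,700 = $172,094.
Year 1: DB = ⌊$186,794 × 200%/9⌋ = $41,509; SL = ⌊$172,094/9⌋ = $19,121 → take DB $41,509. Book value $145,285.
Year 2: DB = ⌊$145,285 × 200%/9⌋ = $32,285; SL = ⌊$130,585/8⌋ = $16,323 → take DB $32,285. Book value $113,000.
Year 3: DB = ⌊$113,000 × 200%/9⌋ = $25,111; SL = ⌊$98,300/7⌋ = $14,042 → take DB $25,111. Book value $87,889.
Year 4: DB = ⌊$87,889 × 200%/9⌋ = $19,530; SL = ⌊$73,189/6⌋ = $12,198 → take DB $19,530. Book value $68,359.

$19,530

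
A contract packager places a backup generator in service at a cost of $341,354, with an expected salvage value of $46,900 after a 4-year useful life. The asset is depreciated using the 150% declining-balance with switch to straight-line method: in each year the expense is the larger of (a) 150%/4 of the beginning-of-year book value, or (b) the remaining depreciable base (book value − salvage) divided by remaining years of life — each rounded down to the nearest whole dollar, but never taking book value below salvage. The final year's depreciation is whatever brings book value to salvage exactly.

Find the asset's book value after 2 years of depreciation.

Depreciable base = $341,354 − $46,900 = $294,454.
Year 1: DB = ⌊$341,354 × 150%/4⌋ = $128,007; SL = ⌊$294,454/4⌋ = $73,613 → take DB $128,007. Book value $213,347.
Year 2: DB = ⌊$213,347 × 150%/4⌋ = $80,005; SL = ⌊$166,447/3⌋ = $55,482 → take DB $80,005. Book value $133,342.

$133,342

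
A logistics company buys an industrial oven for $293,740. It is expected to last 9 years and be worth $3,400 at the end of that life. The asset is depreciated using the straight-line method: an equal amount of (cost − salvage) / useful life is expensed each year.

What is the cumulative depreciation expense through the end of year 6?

$193,560

Depreciable base = $293,740 − $3,400 = $290,340.
Annual expense = $290,340 / 9 = $32,260.
End of year 1: book value $261,480.
End of year 2: book value $229,220.
End of year 3: book value $196,960.
End of year 4: book value $164,700.
End of year 5: book value $132,440.
End of year 6: book value $100,180.
Accumulated through year 6 = $293,740 − $100,180 = $193,560.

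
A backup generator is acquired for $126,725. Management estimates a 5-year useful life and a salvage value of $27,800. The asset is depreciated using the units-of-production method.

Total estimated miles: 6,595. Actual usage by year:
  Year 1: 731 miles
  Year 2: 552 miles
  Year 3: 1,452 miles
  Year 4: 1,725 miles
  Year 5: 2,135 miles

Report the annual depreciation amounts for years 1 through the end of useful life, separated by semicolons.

$10,965; $8,280; $21,780; $25,875; $32,025

Depreciable base = $126,725 − $27,800 = $98,925.
Rate = $98,925 / 6,595 miles = $15 per mile.
Year 1: 731 × $15 = $10,965. Book value $115,760.
Year 2: 552 × $15 = $8,280. Book value $107,480.
Year 3: 1,452 × $15 = $21,780. Book value $85,700.
Year 4: 1,725 × $15 = $25,875. Book value $59,825.
Year 5: 2,135 × $15 = $32,025. Book value $27,800.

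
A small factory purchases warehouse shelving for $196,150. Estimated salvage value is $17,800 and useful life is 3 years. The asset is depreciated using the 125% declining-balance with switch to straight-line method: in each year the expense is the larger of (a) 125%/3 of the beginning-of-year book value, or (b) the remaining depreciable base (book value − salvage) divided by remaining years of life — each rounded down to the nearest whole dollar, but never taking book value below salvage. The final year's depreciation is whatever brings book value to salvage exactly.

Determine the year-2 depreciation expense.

$48,310

Depreciable base = $196,150 − $17,800 = $178,350.
Year 1: DB = ⌊$196,150 × 125%/3⌋ = $81,729; SL = ⌊$178,350/3⌋ = $59,450 → take DB $81,729. Book value $114,421.
Year 2: DB = ⌊$114,421 × 125%/3⌋ = $47,675; SL = ⌊$96,621/2⌋ = $48,310 → take SL $48,310. Book value $66,111.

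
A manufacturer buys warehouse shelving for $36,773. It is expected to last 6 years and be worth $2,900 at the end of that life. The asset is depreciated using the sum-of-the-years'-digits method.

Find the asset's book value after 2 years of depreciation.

$19,030

Depreciable base = $36,773 − $2,900 = $33,873.
Sum of the years' digits = 6+5+4+3+2+1 = 21.
Year 1: $33,873 × 6/21 = $9,678. Book value $27,095.
Year 2: $33,873 × 5/21 = $8,065. Book value $19,030.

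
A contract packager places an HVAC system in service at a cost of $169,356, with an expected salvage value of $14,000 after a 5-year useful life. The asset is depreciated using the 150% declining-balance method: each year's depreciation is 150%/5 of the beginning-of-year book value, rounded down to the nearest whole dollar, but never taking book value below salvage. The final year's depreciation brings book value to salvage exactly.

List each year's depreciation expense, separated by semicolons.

$50,806; $35,565; $24,895; $17,427; $26,663

Depreciable base = $169,356 − $14,000 = $155,356.
Year 1: ⌊$169,356 × 150%/5⌋ = $50,806. Book value $118,550.
Year 2: ⌊$118,550 × 150%/5⌋ = $35,565. Book value $82,985.
Year 3: ⌊$82,985 × 150%/5⌋ = $24,895. Book value $58,090.
Year 4: ⌊$58,090 × 150%/5⌋ = $17,427. Book value $40,663.
Year 5 (final): $40,663 − $14,000 = $26,663. Book value $14,000.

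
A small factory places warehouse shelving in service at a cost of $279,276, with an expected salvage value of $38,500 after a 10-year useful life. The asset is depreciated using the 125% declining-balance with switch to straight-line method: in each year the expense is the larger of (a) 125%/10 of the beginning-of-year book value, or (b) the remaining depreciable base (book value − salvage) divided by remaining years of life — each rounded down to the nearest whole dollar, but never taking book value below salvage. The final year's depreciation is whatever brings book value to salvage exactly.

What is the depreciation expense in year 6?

$20,868

Depreciable base = $279,276 − $38,500 = $240,776.
Year 1: DB = ⌊$279,276 × 125%/10⌋ = $34,909; SL = ⌊$240,776/10⌋ = $24,077 → take DB $34,909. Book value $244,367.
Year 2: DB = ⌊$244,367 × 125%/10⌋ = $30,545; SL = ⌊$205,867/9⌋ = $22,874 → take DB $30,545. Book value $213,822.
Year 3: DB = ⌊$213,822 × 125%/10⌋ = $26,727; SL = ⌊$175,322/8⌋ = $21,915 → take DB $26,727. Book value $187,095.
Year 4: DB = ⌊$187,095 × 125%/10⌋ = $23,386; SL = ⌊$148,595/7⌋ = $21,227 → take DB $23,386. Book value $163,709.
Year 5: DB = ⌊$163,709 × 125%/10⌋ = $20,463; SL = ⌊$125,209/6⌋ = $20,868 → take SL $20,868. Book value $142,841.
Year 6: DB = ⌊$142,841 × 125%/10⌋ = $17,855; SL = ⌊$104,341/5⌋ = $20,868 → take SL $20,868. Book value $121,973.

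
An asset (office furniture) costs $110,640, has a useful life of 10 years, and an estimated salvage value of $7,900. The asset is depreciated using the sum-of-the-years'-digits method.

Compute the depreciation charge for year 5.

$11,208

Depreciable base = $110,640 − $7,900 = $102,740.
Sum of the years' digits = 10+9+8+7+6+5+4+3+2+1 = 55.
Year 1: $102,740 × 10/55 = $18,680. Book value $91,960.
Year 2: $102,740 × 9/55 = $16,812. Book value $75,148.
Year 3: $102,740 × 8/55 = $14,944. Book value $60,204.
Year 4: $102,740 × 7/55 = $13,076. Book value $47,128.
Year 5: $102,740 × 6/55 = $11,208. Book value $35,920.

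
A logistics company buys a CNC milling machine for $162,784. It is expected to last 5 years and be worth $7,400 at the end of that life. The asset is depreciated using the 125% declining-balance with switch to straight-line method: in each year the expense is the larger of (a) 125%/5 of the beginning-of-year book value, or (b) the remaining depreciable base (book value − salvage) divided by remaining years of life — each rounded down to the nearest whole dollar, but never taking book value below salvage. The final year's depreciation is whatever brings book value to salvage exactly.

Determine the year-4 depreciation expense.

$28,055

Depreciable base = $162,784 − $7,400 = $155,384.
Year 1: DB = ⌊$162,784 × 125%/5⌋ = $40,696; SL = ⌊$155,384/5⌋ = $31,076 → take DB $40,696. Book value $122,088.
Year 2: DB = ⌊$122,088 × 125%/5⌋ = $30,522; SL = ⌊$114,688/4⌋ = $28,672 → take DB $30,522. Book value $91,566.
Year 3: DB = ⌊$91,566 × 125%/5⌋ = $22,891; SL = ⌊$84,166/3⌋ = $28,055 → take SL $28,055. Book value $63,511.
Year 4: DB = ⌊$63,511 × 125%/5⌋ = $15,877; SL = ⌊$56,111/2⌋ = $28,055 → take SL $28,055. Book value $35,456.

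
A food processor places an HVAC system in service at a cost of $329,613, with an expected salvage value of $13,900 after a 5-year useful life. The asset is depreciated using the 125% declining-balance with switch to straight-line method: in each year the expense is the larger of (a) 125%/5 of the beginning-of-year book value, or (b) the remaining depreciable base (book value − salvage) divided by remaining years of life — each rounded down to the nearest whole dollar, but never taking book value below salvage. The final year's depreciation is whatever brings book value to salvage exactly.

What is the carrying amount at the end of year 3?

Depreciable base = $329,613 − $13,900 = $315,713.
Year 1: DB = ⌊$329,613 × 125%/5⌋ = $82,403; SL = ⌊$315,713/5⌋ = $63,142 → take DB $82,403. Book value $247,210.
Year 2: DB = ⌊$247,210 × 125%/5⌋ = $61,802; SL = ⌊$233,310/4⌋ = $58,327 → take DB $61,802. Book value $185,408.
Year 3: DB = ⌊$185,408 × 125%/5⌋ = $46,352; SL = ⌊$171,508/3⌋ = $57,169 → take SL $57,169. Book value $128,239.

$128,239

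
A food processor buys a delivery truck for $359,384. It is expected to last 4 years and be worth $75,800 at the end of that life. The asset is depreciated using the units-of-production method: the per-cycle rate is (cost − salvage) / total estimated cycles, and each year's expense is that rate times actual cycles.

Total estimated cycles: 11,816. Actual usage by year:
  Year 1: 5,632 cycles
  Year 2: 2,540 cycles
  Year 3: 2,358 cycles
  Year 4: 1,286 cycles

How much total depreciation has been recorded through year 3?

$252,720

Depreciable base = $359,384 − $75,800 = $283,584.
Rate = $283,584 / 11,816 cycles = $24 per cycle.
Year 1: 5,632 × $24 = $135,168. Book value $224,216.
Year 2: 2,540 × $24 = $60,960. Book value $163,256.
Year 3: 2,358 × $24 = $56,592. Book value $106,664.
Accumulated through year 3 = $359,384 − $106,664 = $252,720.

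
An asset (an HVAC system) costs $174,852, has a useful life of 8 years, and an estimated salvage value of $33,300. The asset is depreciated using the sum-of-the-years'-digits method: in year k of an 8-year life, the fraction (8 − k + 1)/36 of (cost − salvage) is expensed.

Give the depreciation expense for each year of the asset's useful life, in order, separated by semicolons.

Depreciable base = $174,852 − $33,300 = $141,552.
Sum of the years' digits = 8+7+6+5+4+3+2+1 = 36.
Year 1: $141,552 × 8/36 = $31,456. Book value $143,396.
Year 2: $141,552 × 7/36 = $27,524. Book value $115,872.
Year 3: $141,552 × 6/36 = $23,592. Book value $92,280.
Year 4: $141,552 × 5/36 = $19,660. Book value $72,620.
Year 5: $141,552 × 4/36 = $15,728. Book value $56,892.
Year 6: $141,552 × 3/36 = $11,796. Book value $45,096.
Year 7: $141,552 × 2/36 = $7,864. Book value $37,232.
Year 8: $141,552 × 1/36 = $3,932. Book value $33,300.

$31,456; $27,524; $23,592; $19,660; $15,728; $11,796; $7,864; $3,932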